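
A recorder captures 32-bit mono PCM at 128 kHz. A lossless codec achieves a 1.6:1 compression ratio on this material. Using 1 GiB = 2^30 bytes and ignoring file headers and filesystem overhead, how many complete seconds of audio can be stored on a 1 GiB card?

Uncompressed byte rate = 128,000 × 4 × 1 = 512,000 bytes/s.
After 1.6:1 compression, effective rate ≈ 320000 bytes/s.
Capacity = 1 × 1,073,741,824 = 1,073,741,824 bytes.
1,073,741,824 / effective rate ≈ 3355.44 s → 3,355 seconds.

3,355 seconds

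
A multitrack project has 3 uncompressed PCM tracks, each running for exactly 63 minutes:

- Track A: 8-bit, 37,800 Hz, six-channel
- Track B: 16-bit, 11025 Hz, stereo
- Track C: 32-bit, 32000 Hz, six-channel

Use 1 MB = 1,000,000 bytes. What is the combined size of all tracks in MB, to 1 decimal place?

3927.0 MB

exactly 63 minutes = 3,780 s.
Track A: 37,800 × 3,780 × 1 × 6 = 857,304,000 bytes.
Track B: 11,025 × 3,780 × 2 × 2 = 166,698,000 bytes.
Track C: 32,000 × 3,780 × 4 × 6 = 2,903,040,000 bytes.
Total = 3,927,042,000 bytes = 3927.0 MB.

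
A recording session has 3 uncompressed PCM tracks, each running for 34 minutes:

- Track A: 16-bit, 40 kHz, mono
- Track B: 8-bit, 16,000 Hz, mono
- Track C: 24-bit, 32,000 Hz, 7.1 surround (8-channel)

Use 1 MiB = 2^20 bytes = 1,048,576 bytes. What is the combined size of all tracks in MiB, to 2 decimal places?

34 minutes = 2,040 s.
Track A: 40,000 × 2,040 × 2 × 1 = 163,200,000 bytes.
Track B: 16,000 × 2,040 × 1 × 1 = 32,640,000 bytes.
Track C: 32,000 × 2,040 × 3 × 8 = 1,566,720,000 bytes.
Total = 1,762,560,000 bytes = 1680.91 MiB.

1680.91 MiB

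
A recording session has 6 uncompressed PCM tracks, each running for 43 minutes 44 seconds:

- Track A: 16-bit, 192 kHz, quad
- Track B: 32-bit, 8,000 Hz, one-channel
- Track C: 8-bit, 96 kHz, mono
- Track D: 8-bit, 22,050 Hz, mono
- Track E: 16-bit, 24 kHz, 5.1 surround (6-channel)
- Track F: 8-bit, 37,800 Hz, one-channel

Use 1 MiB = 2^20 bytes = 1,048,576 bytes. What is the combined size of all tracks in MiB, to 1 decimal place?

43 minutes 44 seconds = 2,624 s.
Track A: 192,000 × 2,624 × 2 × 4 = 4,030,464,000 bytes.
Track B: 8,000 × 2,624 × 4 × 1 = 83,968,000 bytes.
Track C: 96,000 × 2,624 × 1 × 1 = 251,904,000 bytes.
Track D: 22,050 × 2,624 × 1 × 1 = 57,859,200 bytes.
Track E: 24,000 × 2,624 × 2 × 6 = 755,712,000 bytes.
Track F: 37,800 × 2,624 × 1 × 1 = 99,187,200 bytes.
Total = 5,279,094,400 bytes = 5034.5 MiB.

5034.5 MiB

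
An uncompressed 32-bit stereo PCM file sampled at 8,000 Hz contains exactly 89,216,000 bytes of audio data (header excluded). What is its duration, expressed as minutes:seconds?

Byte rate = 8,000 × 4 × 2 = 64,000 bytes/s.
Duration = 89,216,000 / 64,000 = 1,394 s.
1,394 s = 23:14.

23:14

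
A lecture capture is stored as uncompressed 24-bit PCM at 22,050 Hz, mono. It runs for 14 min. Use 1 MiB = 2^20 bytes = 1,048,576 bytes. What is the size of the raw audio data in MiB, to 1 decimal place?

53.0 MiB

Duration = 14 min = 840 s.
Bytes = 22,050 samples/s × 840 s × 3 bytes/sample × 1 ch = 55,566,000 bytes.
55,566,000 / 1,048,576 = 53.0 MiB.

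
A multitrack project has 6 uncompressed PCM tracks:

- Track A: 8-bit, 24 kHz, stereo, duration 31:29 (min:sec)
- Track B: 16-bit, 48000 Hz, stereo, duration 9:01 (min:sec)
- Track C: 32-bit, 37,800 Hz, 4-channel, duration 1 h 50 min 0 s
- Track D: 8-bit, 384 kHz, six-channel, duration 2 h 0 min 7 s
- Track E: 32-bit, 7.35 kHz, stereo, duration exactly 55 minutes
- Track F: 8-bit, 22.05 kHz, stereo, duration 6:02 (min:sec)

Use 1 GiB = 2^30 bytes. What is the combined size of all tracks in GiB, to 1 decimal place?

Track A: 31:29 (min:sec) = 1,889 s; 24,000 × 1,889 × 1 × 2 = 90,672,000 bytes.
Track B: 9:01 (min:sec) = 541 s; 48,000 × 541 × 2 × 2 = 103,872,000 bytes.
Track C: 1 h 50 min 0 s = 6,600 s; 37,800 × 6,600 × 4 × 4 = 3,991,680,000 bytes.
Track D: 2 h 0 min 7 s = 7,207 s; 384,000 × 7,207 × 1 × 6 = 16,604,928,000 bytes.
Track E: exactly 55 minutes = 3,300 s; 7,350 × 3,300 × 4 × 2 = 194,040,000 bytes.
Track F: 6:02 (min:sec) = 362 s; 22,050 × 362 × 1 × 2 = 15,964,200 bytes.
Total = 21,001,156,200 bytes = 19.6 GiB.

19.6 GiB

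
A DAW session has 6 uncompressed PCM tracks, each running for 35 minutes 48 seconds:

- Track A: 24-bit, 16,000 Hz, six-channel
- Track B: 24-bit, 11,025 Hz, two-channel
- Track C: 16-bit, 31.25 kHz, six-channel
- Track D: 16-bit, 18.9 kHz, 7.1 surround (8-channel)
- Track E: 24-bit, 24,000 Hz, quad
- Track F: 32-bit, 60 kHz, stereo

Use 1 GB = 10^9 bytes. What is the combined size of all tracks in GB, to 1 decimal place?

3.9 GB

35 minutes 48 seconds = 2,148 s.
Track A: 16,000 × 2,148 × 3 × 6 = 618,624,000 bytes.
Track B: 11,025 × 2,148 × 3 × 2 = 142,090,200 bytes.
Track C: 31,250 × 2,148 × 2 × 6 = 805,500,000 bytes.
Track D: 18,900 × 2,148 × 2 × 8 = 649,555,200 bytes.
Track E: 24,000 × 2,148 × 3 × 4 = 618,624,000 bytes.
Track F: 60,000 × 2,148 × 4 × 2 = 1,031,040,000 bytes.
Total = 3,865,433,400 bytes = 3.9 GB.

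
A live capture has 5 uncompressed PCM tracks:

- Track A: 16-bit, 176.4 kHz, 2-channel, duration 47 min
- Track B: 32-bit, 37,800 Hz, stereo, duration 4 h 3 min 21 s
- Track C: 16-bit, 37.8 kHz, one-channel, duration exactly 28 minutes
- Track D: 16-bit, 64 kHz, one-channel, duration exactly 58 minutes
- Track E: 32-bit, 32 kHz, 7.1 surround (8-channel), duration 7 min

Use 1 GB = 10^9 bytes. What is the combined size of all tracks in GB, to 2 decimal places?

Track A: 47 min = 2,820 s; 176,400 × 2,820 × 2 × 2 = 1,989,792,000 bytes.
Track B: 4 h 3 min 21 s = 14,601 s; 37,800 × 14,601 × 4 × 2 = 4,415,342,400 bytes.
Track C: exactly 28 minutes = 1,680 s; 37,800 × 1,680 × 2 × 1 = 127,008,000 bytes.
Track D: exactly 58 minutes = 3,480 s; 64,000 × 3,480 × 2 × 1 = 445,440,000 bytes.
Track E: 7 min = 420 s; 32,000 × 420 × 4 × 8 = 430,080,000 bytes.
Total = 7,407,662,400 bytes = 7.41 GB.

7.41 GB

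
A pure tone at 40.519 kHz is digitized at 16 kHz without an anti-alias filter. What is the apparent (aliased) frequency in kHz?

7.481 kHz

Nyquist = 16,000/2 = 8,000 Hz; 40,519 Hz exceeds it.
Alias = |40,519 − 3×16,000| = |40,519 − 48,000| = 7,481 Hz = 7.481 kHz.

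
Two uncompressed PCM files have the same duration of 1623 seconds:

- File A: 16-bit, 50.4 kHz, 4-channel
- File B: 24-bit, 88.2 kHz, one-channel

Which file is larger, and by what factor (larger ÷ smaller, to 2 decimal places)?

File A, by a factor of 1.52

File A: 50,400 × 2 × 4 = 403,200 bytes/s.
File B: 88,200 × 3 × 1 = 264,600 bytes/s.
File A is larger; ratio = 654,393,600 / 429,445,800 = 1.52.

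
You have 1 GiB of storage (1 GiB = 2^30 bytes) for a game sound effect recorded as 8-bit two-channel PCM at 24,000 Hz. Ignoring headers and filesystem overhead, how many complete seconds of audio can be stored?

Uncompressed byte rate = 24,000 × 1 × 2 = 48,000 bytes/s.
Capacity = 1 × 1,073,741,824 = 1,073,741,824 bytes.
1,073,741,824 / 48,000 ≈ 22369.62 s → 22,369 seconds.

22,369 seconds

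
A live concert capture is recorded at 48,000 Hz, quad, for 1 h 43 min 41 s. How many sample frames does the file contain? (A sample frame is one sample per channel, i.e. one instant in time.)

1 h 43 min 41 s = 6,221 s.
48,000 samples/s × 6,221 s = 298,608,000 frames.

298,608,000 sample frames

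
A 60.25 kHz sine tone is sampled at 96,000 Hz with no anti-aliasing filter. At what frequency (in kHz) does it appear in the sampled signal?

Nyquist = 96,000/2 = 48,000 Hz; 60,250 Hz exceeds it.
Alias = |60,250 − 1×96,000| = |60,250 − 96,000| = 35,750 Hz = 35.75 kHz.

35.75 kHz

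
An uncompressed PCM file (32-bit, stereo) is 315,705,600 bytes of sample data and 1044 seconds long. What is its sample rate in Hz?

Bytes = sample_rate × seconds × bytes_per_sample × channels.
sample_rate = 315,705,600 / (1,044 × 4 × 2) = 315,705,600 / 8,352 = 37,800 Hz.

37,800 Hz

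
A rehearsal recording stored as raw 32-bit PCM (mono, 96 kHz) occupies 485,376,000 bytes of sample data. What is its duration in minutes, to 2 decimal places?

21.07 minutes

Byte rate = 96,000 × 4 × 1 = 384,000 bytes/s.
Duration = 485,376,000 / 384,000 = 1,264 s.
1,264 s / 60 = 21.07 minutes.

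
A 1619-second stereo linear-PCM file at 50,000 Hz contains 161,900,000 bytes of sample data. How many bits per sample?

Bytes per sample = 161,900,000 / (50,000 × 1,619 × 2) = 161,900,000 / 161,900,000 = 1.
Bit depth = 1 × 8 = 8 bits.

8 bits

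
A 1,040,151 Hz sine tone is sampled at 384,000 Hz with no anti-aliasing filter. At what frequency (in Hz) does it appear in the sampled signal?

Nyquist = 384,000/2 = 192,000 Hz; 1,040,151 Hz exceeds it.
Alias = |1,040,151 − 3×384,000| = |1,040,151 − 1,152,000| = 111,849 Hz.

111,849 Hz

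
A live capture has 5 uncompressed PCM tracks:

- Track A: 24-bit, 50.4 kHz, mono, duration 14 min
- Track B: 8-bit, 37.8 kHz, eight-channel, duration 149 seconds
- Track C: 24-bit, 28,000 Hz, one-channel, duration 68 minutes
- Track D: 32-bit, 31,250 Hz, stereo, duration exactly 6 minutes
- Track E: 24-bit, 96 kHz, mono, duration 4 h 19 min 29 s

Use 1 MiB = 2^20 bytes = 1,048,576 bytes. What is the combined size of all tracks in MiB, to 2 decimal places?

4852.92 MiB

Track A: 14 min = 840 s; 50,400 × 840 × 3 × 1 = 127,008,000 bytes.
Track B: 37,800 × 149 × 1 × 8 = 45,057,600 bytes.
Track C: 68 minutes = 4,080 s; 28,000 × 4,080 × 3 × 1 = 342,720,000 bytes.
Track D: exactly 6 minutes = 360 s; 31,250 × 360 × 4 × 2 = 90,000,000 bytes.
Track E: 4 h 19 min 29 s = 15,569 s; 96,000 × 15,569 × 3 × 1 = 4,483,872,000 bytes.
Total = 5,088,657,600 bytes = 4852.92 MiB.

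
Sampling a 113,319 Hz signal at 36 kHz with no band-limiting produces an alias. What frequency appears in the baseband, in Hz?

Nyquist = 36,000/2 = 18,000 Hz; 113,319 Hz exceeds it.
Alias = |113,319 − 3×36,000| = |113,319 − 108,000| = 5,319 Hz.

5,319 Hz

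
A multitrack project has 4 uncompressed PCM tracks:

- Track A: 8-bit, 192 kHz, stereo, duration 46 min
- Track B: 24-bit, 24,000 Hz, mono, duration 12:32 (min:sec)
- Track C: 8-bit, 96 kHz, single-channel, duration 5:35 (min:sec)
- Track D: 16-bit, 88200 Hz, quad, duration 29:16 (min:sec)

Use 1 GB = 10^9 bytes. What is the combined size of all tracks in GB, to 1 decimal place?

Track A: 46 min = 2,760 s; 192,000 × 2,760 × 1 × 2 = 1,059,840,000 bytes.
Track B: 12:32 (min:sec) = 752 s; 24,000 × 752 × 3 × 1 = 54,144,000 bytes.
Track C: 5:35 (min:sec) = 335 s; 96,000 × 335 × 1 × 1 = 32,160,000 bytes.
Track D: 29:16 (min:sec) = 1,756 s; 88,200 × 1,756 × 2 × 4 = 1,239,033,600 bytes.
Total = 2,385,177,600 bytes = 2.4 GB.

2.4 GB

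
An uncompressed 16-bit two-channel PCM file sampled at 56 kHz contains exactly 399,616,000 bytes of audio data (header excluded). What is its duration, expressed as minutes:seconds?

Byte rate = 56,000 × 2 × 2 = 224,000 bytes/s.
Duration = 399,616,000 / 224,000 = 1,784 s.
1,784 s = 29:44.

29:44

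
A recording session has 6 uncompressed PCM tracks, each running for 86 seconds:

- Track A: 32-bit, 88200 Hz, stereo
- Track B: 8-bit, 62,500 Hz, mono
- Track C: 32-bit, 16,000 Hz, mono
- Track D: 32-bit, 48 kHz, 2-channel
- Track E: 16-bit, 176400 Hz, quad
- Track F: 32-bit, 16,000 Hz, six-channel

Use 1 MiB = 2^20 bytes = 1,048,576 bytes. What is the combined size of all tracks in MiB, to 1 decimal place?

247.0 MiB

Track A: 88,200 × 86 × 4 × 2 = 60,681,600 bytes.
Track B: 62,500 × 86 × 1 × 1 = 5,375,000 bytes.
Track C: 16,000 × 86 × 4 × 1 = 5,504,000 bytes.
Track D: 48,000 × 86 × 4 × 2 = 33,024,000 bytes.
Track E: 176,400 × 86 × 2 × 4 = 121,363,200 bytes.
Track F: 16,000 × 86 × 4 × 6 = 33,024,000 bytes.
Total = 258,971,800 bytes = 247.0 MiB.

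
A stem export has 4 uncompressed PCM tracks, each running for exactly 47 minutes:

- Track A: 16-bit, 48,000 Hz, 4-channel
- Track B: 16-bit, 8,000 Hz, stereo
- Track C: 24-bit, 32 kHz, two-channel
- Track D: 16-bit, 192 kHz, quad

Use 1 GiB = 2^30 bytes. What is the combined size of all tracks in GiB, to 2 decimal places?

5.63 GiB

exactly 47 minutes = 2,820 s.
Track A: 48,000 × 2,820 × 2 × 4 = 1,082,880,000 bytes.
Track B: 8,000 × 2,820 × 2 × 2 = 90,240,000 bytes.
Track C: 32,000 × 2,820 × 3 × 2 = 541,440,000 bytes.
Track D: 192,000 × 2,820 × 2 × 4 = 4,331,520,000 bytes.
Total = 6,046,080,000 bytes = 5.63 GiB.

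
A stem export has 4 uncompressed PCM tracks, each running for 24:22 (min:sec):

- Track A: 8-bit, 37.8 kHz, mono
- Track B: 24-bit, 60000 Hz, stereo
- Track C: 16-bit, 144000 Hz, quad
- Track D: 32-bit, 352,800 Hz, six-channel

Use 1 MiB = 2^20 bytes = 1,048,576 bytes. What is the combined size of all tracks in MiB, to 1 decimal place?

13966.4 MiB

24:22 (min:sec) = 1,462 s.
Track A: 37,800 × 1,462 × 1 × 1 = 55,263,600 bytes.
Track B: 60,000 × 1,462 × 3 × 2 = 526,320,000 bytes.
Track C: 144,000 × 1,462 × 2 × 4 = 1,684,224,000 bytes.
Track D: 352,800 × 1,462 × 4 × 6 = 12,379,046,400 bytes.
Total = 14,644,854,000 bytes = 13966.4 MiB.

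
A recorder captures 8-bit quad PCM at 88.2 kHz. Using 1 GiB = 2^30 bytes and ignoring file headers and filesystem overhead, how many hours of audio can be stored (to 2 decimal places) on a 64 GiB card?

Uncompressed byte rate = 88,200 × 1 × 4 = 352,800 bytes/s.
Capacity = 64 × 1,073,741,824 = 68,719,476,736 bytes.
68,719,476,736 / 352,800 ≈ 194783.1 s → 54.11 hours.

54.11 hours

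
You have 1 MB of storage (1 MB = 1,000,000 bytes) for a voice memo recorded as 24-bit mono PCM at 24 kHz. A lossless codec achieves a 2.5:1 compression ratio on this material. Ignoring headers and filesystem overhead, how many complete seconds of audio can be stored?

Uncompressed byte rate = 24,000 × 3 × 1 = 72,000 bytes/s.
After 2.5:1 compression, effective rate ≈ 28800 bytes/s.
Capacity = 1 × 1,000,000 = 1,000,000 bytes.
1,000,000 / effective rate ≈ 34.72 s → 34 seconds.

34 seconds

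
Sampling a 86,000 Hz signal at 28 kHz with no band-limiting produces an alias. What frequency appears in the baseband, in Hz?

Nyquist = 28,000/2 = 14,000 Hz; 86,000 Hz exceeds it.
Alias = |86,000 − 3×28,000| = |86,000 − 84,000| = 2,000 Hz.

2,000 Hz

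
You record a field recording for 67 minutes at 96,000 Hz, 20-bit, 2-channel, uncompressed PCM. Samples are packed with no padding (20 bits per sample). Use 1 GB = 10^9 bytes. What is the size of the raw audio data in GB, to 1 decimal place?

Duration = 67 minutes = 4,020 s.
Bits = 96,000 × 4,020 × 20 × 2 = 15,436,800,000 bits = 1,929,600,000 bytes.
1,929,600,000 / 1,000,000,000 = 1.9 GB.

1.9 GB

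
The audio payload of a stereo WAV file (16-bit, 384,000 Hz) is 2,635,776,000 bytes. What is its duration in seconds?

Byte rate = 384,000 × 2 × 2 = 1,536,000 bytes/s.
Duration = 2,635,776,000 / 1,536,000 = 1,716 s.

1,716 seconds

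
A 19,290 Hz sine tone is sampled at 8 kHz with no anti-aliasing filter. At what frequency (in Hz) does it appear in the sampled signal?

3,290 Hz

Nyquist = 8,000/2 = 4,000 Hz; 19,290 Hz exceeds it.
Alias = |19,290 − 2×8,000| = |19,290 − 16,000| = 3,290 Hz.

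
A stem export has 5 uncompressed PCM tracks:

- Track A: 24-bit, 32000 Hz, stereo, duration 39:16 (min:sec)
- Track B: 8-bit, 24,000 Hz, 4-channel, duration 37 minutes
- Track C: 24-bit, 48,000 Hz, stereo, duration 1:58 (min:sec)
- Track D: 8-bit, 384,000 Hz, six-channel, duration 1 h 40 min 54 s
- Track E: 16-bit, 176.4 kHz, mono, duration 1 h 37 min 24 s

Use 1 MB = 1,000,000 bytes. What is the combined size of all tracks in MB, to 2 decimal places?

16709.64 MB

Track A: 39:16 (min:sec) = 2,356 s; 32,000 × 2,356 × 3 × 2 = 452,352,000 bytes.
Track B: 37 minutes = 2,220 s; 24,000 × 2,220 × 1 × 4 = 213,120,000 bytes.
Track C: 1:58 (min:sec) = 118 s; 48,000 × 118 × 3 × 2 = 33,984,000 bytes.
Track D: 1 h 40 min 54 s = 6,054 s; 384,000 × 6,054 × 1 × 6 = 13,948,416,000 bytes.
Track E: 1 h 37 min 24 s = 5,844 s; 176,400 × 5,844 × 2 × 1 = 2,061,763,200 bytes.
Total = 16,709,635,200 bytes = 16709.64 MB.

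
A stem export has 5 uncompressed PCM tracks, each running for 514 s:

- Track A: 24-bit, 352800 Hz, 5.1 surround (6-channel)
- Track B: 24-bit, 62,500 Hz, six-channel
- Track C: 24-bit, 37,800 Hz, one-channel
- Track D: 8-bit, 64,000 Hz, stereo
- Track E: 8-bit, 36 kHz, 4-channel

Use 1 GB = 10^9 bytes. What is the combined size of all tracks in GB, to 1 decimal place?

4.0 GB

Track A: 352,800 × 514 × 3 × 6 = 3,264,105,600 bytes.
Track B: 62,500 × 514 × 3 × 6 = 578,250,000 bytes.
Track C: 37,800 × 514 × 3 × 1 = 58,287,600 bytes.
Track D: 64,000 × 514 × 1 × 2 = 65,792,000 bytes.
Track E: 36,000 × 514 × 1 × 4 = 74,016,000 bytes.
Total = 4,040,451,200 bytes = 4.0 GB.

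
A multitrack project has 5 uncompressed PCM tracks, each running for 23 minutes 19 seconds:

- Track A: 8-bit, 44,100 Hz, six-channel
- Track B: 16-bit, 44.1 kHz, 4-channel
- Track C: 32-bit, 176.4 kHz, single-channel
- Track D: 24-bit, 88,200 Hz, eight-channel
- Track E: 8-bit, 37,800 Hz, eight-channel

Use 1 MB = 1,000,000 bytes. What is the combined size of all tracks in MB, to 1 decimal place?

23 minutes 19 seconds = 1,399 s.
Track A: 44,100 × 1,399 × 1 × 6 = 370,175,400 bytes.
Track B: 44,100 × 1,399 × 2 × 4 = 493,567,200 bytes.
Track C: 176,400 × 1,399 × 4 × 1 = 987,134,400 bytes.
Track D: 88,200 × 1,399 × 3 × 8 = 2,961,403,200 bytes.
Track E: 37,800 × 1,399 × 1 × 8 = 423,057,600 bytes.
Total = 5,235,337,800 bytes = 5235.3 MB.

5235.3 MB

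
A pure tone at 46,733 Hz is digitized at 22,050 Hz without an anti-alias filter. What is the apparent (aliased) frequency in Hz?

Nyquist = 22,050/2 = 11,025 Hz; 46,733 Hz exceeds it.
Alias = |46,733 − 2×22,050| = |46,733 − 44,100| = 2,633 Hz.

2,633 Hz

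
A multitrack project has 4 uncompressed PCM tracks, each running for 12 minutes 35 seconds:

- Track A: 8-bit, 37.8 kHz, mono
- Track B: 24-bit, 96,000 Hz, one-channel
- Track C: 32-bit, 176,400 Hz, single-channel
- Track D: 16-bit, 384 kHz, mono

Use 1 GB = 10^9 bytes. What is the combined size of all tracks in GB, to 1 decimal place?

1.4 GB

12 minutes 35 seconds = 755 s.
Track A: 37,800 × 755 × 1 × 1 = 28,539,000 bytes.
Track B: 96,000 × 755 × 3 × 1 = 217,440,000 bytes.
Track C: 176,400 × 755 × 4 × 1 = 532,728,000 bytes.
Track D: 384,000 × 755 × 2 × 1 = 579,840,000 bytes.
Total = 1,358,547,000 bytes = 1.4 GB.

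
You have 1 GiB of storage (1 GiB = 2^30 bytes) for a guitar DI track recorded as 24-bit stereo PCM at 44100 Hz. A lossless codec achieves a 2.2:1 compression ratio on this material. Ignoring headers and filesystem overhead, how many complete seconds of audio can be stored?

Uncompressed byte rate = 44,100 × 3 × 2 = 264,600 bytes/s.
After 2.2:1 compression, effective rate ≈ 120272.73 bytes/s.
Capacity = 1 × 1,073,741,824 = 1,073,741,824 bytes.
1,073,741,824 / effective rate ≈ 8927.56 s → 8,927 seconds.

8,927 seconds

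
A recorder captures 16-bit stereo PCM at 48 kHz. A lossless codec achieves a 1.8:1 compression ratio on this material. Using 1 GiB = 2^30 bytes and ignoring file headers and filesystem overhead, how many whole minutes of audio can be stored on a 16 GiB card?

2,684 minutes

Uncompressed byte rate = 48,000 × 2 × 2 = 192,000 bytes/s.
After 1.8:1 compression, effective rate ≈ 106666.67 bytes/s.
Capacity = 16 × 1,073,741,824 = 17,179,869,184 bytes.
17,179,869,184 / effective rate ≈ 161061.27 s → 2,684 minutes.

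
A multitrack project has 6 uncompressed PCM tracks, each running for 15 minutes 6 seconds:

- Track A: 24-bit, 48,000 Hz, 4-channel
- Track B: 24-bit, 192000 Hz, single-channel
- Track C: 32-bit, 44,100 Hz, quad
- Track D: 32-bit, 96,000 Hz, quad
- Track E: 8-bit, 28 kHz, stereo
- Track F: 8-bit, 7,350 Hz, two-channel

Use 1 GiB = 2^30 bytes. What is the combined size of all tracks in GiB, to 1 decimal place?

2.9 GiB

15 minutes 6 seconds = 906 s.
Track A: 48,000 × 906 × 3 × 4 = 521,856,000 bytes.
Track B: 192,000 × 906 × 3 × 1 = 521,856,000 bytes.
Track C: 44,100 × 906 × 4 × 4 = 639,273,600 bytes.
Track D: 96,000 × 906 × 4 × 4 = 1,391,616,000 bytes.
Track E: 28,000 × 906 × 1 × 2 = 50,736,000 bytes.
Track F: 7,350 × 906 × 1 × 2 = 13,318,200 bytes.
Total = 3,138,655,800 bytes = 2.9 GiB.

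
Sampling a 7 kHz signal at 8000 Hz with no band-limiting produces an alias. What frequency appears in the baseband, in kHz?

Nyquist = 8,000/2 = 4,000 Hz; 7,000 Hz exceeds it.
Alias = |7,000 − 1×8,000| = |7,000 − 8,000| = 1,000 Hz = 1 kHz.

1 kHz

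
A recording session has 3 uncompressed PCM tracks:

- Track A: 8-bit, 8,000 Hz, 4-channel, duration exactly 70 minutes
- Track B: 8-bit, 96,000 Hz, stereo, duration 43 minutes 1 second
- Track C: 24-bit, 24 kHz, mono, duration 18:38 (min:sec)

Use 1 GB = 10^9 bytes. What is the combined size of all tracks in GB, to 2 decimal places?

0.71 GB

Track A: exactly 70 minutes = 4,200 s; 8,000 × 4,200 × 1 × 4 = 134,400,000 bytes.
Track B: 43 minutes 1 second = 2,581 s; 96,000 × 2,581 × 1 × 2 = 495,552,000 bytes.
Track C: 18:38 (min:sec) = 1,118 s; 24,000 × 1,118 × 3 × 1 = 80,496,000 bytes.
Total = 710,448,000 bytes = 0.71 GB.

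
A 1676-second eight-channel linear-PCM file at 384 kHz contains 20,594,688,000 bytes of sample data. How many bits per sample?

32 bits

Bytes per sample = 20,594,688,000 / (384,000 × 1,676 × 8) = 20,594,688,000 / 5,148,672,000 = 4.
Bit depth = 4 × 8 = 32 bits.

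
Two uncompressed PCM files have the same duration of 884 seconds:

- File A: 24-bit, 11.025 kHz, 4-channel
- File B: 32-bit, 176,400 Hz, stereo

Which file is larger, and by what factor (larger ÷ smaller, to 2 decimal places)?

File A: 11,025 × 3 × 4 = 132,300 bytes/s.
File B: 176,400 × 4 × 2 = 1,411,200 bytes/s.
File B is larger; ratio = 1,247,500,800 / 116,953,200 = 10.67.

File B, by a factor of 10.67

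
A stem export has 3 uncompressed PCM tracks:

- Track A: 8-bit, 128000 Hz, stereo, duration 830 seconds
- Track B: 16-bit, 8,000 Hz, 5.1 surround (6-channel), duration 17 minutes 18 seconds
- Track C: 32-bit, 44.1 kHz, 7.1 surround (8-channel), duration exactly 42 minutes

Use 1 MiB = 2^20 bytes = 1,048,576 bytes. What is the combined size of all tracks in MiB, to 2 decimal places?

3689.15 MiB

Track A: 128,000 × 830 × 1 × 2 = 212,480,000 bytes.
Track B: 17 minutes 18 seconds = 1,038 s; 8,000 × 1,038 × 2 × 6 = 99,648,000 bytes.
Track C: exactly 42 minutes = 2,520 s; 44,100 × 2,520 × 4 × 8 = 3,556,224,000 bytes.
Total = 3,868,352,000 bytes = 3689.15 MiB.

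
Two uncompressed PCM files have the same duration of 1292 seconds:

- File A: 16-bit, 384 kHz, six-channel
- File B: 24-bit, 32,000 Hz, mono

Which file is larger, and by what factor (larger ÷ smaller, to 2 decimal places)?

File A, by a factor of 48.00

File A: 384,000 × 2 × 6 = 4,608,000 bytes/s.
File B: 32,000 × 3 × 1 = 96,000 bytes/s.
File A is larger; ratio = 5,953,536,000 / 124,032,000 = 48.00.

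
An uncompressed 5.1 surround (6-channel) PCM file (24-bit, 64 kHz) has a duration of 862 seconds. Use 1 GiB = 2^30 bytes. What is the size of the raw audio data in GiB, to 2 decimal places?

0.92 GiB

Bytes = 64,000 samples/s × 862 s × 3 bytes/sample × 6 ch = 993,024,000 bytes.
993,024,000 / 1,073,741,824 = 0.92 GiB.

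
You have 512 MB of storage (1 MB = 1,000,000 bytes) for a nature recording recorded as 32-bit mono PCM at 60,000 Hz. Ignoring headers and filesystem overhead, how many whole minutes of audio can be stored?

Uncompressed byte rate = 60,000 × 4 × 1 = 240,000 bytes/s.
Capacity = 512 × 1,000,000 = 512,000,000 bytes.
512,000,000 / 240,000 ≈ 2133.33 s → 35 minutes.

35 minutes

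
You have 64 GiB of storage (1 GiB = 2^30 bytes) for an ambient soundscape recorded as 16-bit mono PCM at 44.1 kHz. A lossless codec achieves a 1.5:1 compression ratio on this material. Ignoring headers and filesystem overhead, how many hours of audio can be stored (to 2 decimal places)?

324.64 hours

Uncompressed byte rate = 44,100 × 2 × 1 = 88,200 bytes/s.
After 1.5:1 compression, effective rate ≈ 58800 bytes/s.
Capacity = 64 × 1,073,741,824 = 68,719,476,736 bytes.
68,719,476,736 / effective rate ≈ 1168698.58 s → 324.64 hours.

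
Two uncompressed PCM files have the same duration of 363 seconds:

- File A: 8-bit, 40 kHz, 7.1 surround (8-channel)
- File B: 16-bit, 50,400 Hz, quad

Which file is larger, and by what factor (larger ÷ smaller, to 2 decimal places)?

File B, by a factor of 1.26

File A: 40,000 × 1 × 8 = 320,000 bytes/s.
File B: 50,400 × 2 × 4 = 403,200 bytes/s.
File B is larger; ratio = 146,361,600 / 116,160,000 = 1.26.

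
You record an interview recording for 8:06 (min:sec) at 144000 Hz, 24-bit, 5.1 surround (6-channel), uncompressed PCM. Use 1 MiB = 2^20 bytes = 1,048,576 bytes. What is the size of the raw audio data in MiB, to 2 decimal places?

Duration = 8:06 (min:sec) = 486 s.
Bytes = 144,000 samples/s × 486 s × 3 bytes/sample × 6 ch = 1,259,712,000 bytes.
1,259,712,000 / 1,048,576 = 1201.35 MiB.

1201.35 MiB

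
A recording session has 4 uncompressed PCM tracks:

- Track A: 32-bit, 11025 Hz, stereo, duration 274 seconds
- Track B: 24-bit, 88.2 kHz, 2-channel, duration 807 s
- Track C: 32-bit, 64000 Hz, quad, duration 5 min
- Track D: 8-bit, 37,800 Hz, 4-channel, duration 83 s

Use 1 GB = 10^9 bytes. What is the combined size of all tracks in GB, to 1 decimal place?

Track A: 11,025 × 274 × 4 × 2 = 24,166,800 bytes.
Track B: 88,200 × 807 × 3 × 2 = 427,064,400 bytes.
Track C: 5 min = 300 s; 64,000 × 300 × 4 × 4 = 307,200,000 bytes.
Track D: 37,800 × 83 × 1 × 4 = 12,549,600 bytes.
Total = 770,980,800 bytes = 0.8 GB.

0.8 GB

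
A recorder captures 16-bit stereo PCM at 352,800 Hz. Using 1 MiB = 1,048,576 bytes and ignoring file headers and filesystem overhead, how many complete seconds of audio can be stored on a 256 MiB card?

Uncompressed byte rate = 352,800 × 2 × 2 = 1,411,200 bytes/s.
Capacity = 256 × 1,048,576 = 268,435,456 bytes.
268,435,456 / 1,411,200 ≈ 190.22 s → 190 seconds.

190 seconds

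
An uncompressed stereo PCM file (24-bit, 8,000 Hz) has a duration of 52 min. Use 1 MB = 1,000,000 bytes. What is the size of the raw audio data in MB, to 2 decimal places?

Duration = 52 min = 3,120 s.
Bytes = 8,000 samples/s × 3,120 s × 3 bytes/sample × 2 ch = 149,760,000 bytes.
149,760,000 / 1,000,000 = 149.76 MB.

149.76 MB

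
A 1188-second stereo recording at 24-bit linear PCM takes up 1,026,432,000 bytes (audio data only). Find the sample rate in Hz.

Bytes = sample_rate × seconds × bytes_per_sample × channels.
sample_rate = 1,026,432,000 / (1,188 × 3 × 2) = 1,026,432,000 / 7,128 = 144,000 Hz.

144,000 Hz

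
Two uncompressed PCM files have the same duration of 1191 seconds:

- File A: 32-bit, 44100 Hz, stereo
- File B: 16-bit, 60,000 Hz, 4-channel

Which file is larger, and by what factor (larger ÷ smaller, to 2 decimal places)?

File A: 44,100 × 4 × 2 = 352,800 bytes/s.
File B: 60,000 × 2 × 4 = 480,000 bytes/s.
File B is larger; ratio = 571,680,000 / 420,184,800 = 1.36.

File B, by a factor of 1.36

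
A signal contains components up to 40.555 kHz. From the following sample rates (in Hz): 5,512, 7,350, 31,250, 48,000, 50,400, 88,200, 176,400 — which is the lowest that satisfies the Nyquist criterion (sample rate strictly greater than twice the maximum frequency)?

Need sample rate > 2 × 40,555 = 81,110 Hz.
Lowest listed rate above 81,110 Hz is 88,200 Hz.

88,200 Hz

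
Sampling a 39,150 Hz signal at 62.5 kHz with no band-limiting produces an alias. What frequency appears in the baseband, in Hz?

Nyquist = 62,500/2 = 31,250 Hz; 39,150 Hz exceeds it.
Alias = |39,150 − 1×62,500| = |39,150 − 62,500| = 23,350 Hz.

23,350 Hz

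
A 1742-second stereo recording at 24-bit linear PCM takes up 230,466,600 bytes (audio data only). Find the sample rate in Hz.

Bytes = sample_rate × seconds × bytes_per_sample × channels.
sample_rate = 230,466,600 / (1,742 × 3 × 2) = 230,466,600 / 10,452 = 22,050 Hz.

22,050 Hz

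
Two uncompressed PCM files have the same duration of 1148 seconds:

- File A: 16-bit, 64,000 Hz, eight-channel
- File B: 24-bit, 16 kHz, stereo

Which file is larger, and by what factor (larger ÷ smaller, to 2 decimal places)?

File A, by a factor of 10.67

File A: 64,000 × 2 × 8 = 1,024,000 bytes/s.
File B: 16,000 × 3 × 2 = 96,000 bytes/s.
File A is larger; ratio = 1,175,552,000 / 110,208,000 = 10.67.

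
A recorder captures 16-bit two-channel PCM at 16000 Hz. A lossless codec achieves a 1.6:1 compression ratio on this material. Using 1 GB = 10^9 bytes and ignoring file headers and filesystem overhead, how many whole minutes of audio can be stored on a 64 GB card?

Uncompressed byte rate = 16,000 × 2 × 2 = 64,000 bytes/s.
After 1.6:1 compression, effective rate ≈ 40000 bytes/s.
Capacity = 64 × 1,000,000,000 = 64,000,000,000 bytes.
64,000,000,000 / effective rate ≈ 1600000 s → 26,666 minutes.

26,666 minutes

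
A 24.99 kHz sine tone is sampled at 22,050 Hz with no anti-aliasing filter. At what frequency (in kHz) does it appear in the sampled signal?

2.94 kHz

Nyquist = 22,050/2 = 11,025 Hz; 24,990 Hz exceeds it.
Alias = |24,990 − 1×22,050| = |24,990 − 22,050| = 2,940 Hz = 2.94 kHz.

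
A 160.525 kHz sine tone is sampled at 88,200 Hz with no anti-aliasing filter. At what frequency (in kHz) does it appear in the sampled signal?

Nyquist = 88,200/2 = 44,100 Hz; 160,525 Hz exceeds it.
Alias = |160,525 − 2×88,200| = |160,525 − 176,400| = 15,875 Hz = 15.875 kHz.

15.875 kHz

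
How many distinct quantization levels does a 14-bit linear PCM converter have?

16,384 levels

2^14 = 16,384.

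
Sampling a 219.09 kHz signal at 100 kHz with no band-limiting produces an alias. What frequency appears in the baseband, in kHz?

Nyquist = 100,000/2 = 50,000 Hz; 219,090 Hz exceeds it.
Alias = |219,090 − 2×100,000| = |219,090 − 200,000| = 19,090 Hz = 19.09 kHz.

19.09 kHz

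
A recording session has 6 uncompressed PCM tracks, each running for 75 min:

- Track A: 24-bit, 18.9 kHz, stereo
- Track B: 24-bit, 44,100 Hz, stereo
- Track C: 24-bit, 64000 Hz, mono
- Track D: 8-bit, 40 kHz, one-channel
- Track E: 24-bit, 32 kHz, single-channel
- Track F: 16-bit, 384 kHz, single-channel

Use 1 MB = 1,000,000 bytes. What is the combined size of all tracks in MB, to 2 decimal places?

6633.00 MB

75 min = 4,500 s.
Track A: 18,900 × 4,500 × 3 × 2 = 510,300,000 bytes.
Track B: 44,100 × 4,500 × 3 × 2 = 1,190,700,000 bytes.
Track C: 64,000 × 4,500 × 3 × 1 = 864,000,000 bytes.
Track D: 40,000 × 4,500 × 1 × 1 = 180,000,000 bytes.
Track E: 32,000 × 4,500 × 3 × 1 = 432,000,000 bytes.
Track F: 384,000 × 4,500 × 2 × 1 = 3,456,000,000 bytes.
Total = 6,633,000,000 bytes = 6633.00 MB.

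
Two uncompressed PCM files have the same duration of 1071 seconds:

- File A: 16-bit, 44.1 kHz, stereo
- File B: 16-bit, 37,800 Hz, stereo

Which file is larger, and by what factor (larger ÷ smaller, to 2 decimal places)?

File A, by a factor of 1.17

File A: 44,100 × 2 × 2 = 176,400 bytes/s.
File B: 37,800 × 2 × 2 = 151,200 bytes/s.
File A is larger; ratio = 188,924,400 / 161,935,200 = 1.17.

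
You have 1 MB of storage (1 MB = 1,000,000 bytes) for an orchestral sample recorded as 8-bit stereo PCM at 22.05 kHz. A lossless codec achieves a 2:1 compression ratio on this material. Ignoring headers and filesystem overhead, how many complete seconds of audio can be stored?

Uncompressed byte rate = 22,050 × 1 × 2 = 44,100 bytes/s.
After 2:1 compression, effective rate ≈ 22050 bytes/s.
Capacity = 1 × 1,000,000 = 1,000,000 bytes.
1,000,000 / effective rate ≈ 45.35 s → 45 seconds.

45 seconds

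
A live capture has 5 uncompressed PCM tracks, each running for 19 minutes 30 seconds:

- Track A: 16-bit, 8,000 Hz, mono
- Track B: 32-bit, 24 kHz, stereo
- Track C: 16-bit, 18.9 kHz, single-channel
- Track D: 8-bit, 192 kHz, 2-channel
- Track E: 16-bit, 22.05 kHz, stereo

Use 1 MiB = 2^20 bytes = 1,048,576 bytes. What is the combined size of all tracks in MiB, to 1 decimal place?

801.1 MiB

19 minutes 30 seconds = 1,170 s.
Track A: 8,000 × 1,170 × 2 × 1 = 18,720,000 bytes.
Track B: 24,000 × 1,170 × 4 × 2 = 224,640,000 bytes.
Track C: 18,900 × 1,170 × 2 × 1 = 44,226,000 bytes.
Track D: 192,000 × 1,170 × 1 × 2 = 449,280,000 bytes.
Track E: 22,050 × 1,170 × 2 × 2 = 103,194,000 bytes.
Total = 840,060,000 bytes = 801.1 MiB.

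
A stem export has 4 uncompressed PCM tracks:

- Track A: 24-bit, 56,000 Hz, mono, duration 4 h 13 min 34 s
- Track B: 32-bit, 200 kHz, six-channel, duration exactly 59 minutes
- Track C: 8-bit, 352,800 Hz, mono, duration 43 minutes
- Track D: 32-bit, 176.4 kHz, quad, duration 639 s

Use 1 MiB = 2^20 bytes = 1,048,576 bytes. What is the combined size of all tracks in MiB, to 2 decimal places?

Track A: 4 h 13 min 34 s = 15,214 s; 56,000 × 15,214 × 3 × 1 = 2,555,952,000 bytes.
Track B: exactly 59 minutes = 3,540 s; 200,000 × 3,540 × 4 × 6 = 16,992,000,000 bytes.
Track C: 43 minutes = 2,580 s; 352,800 × 2,580 × 1 × 1 = 910,224,000 bytes.
Track D: 176,400 × 639 × 4 × 4 = 1,803,513,600 bytes.
Total = 22,261,689,600 bytes = 21230.40 MiB.

21230.40 MiB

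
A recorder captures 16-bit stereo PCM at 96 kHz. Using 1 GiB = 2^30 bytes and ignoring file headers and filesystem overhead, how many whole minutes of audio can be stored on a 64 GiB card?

2,982 minutes

Uncompressed byte rate = 96,000 × 2 × 2 = 384,000 bytes/s.
Capacity = 64 × 1,073,741,824 = 68,719,476,736 bytes.
68,719,476,736 / 384,000 ≈ 178956.97 s → 2,982 minutes.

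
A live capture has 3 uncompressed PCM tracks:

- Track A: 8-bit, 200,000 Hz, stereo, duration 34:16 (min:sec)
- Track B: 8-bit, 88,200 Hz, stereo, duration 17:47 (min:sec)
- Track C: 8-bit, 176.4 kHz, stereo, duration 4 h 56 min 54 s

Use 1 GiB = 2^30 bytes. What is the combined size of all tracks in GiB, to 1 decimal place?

6.8 GiB

Track A: 34:16 (min:sec) = 2,056 s; 200,000 × 2,056 × 1 × 2 = 822,400,000 bytes.
Track B: 17:47 (min:sec) = 1,067 s; 88,200 × 1,067 × 1 × 2 = 188,218,800 bytes.
Track C: 4 h 56 min 54 s = 17,814 s; 176,400 × 17,814 × 1 × 2 = 6,284,779,200 bytes.
Total = 7,295,398,000 bytes = 6.8 GiB.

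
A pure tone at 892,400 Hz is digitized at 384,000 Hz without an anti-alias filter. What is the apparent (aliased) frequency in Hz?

Nyquist = 384,000/2 = 192,000 Hz; 892,400 Hz exceeds it.
Alias = |892,400 − 2×384,000| = |892,400 − 768,000| = 124,400 Hz.

124,400 Hz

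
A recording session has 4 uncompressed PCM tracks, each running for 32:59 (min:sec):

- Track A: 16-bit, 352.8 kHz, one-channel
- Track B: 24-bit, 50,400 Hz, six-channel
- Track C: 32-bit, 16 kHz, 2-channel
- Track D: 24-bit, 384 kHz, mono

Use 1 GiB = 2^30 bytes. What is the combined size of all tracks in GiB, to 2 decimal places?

5.33 GiB

32:59 (min:sec) = 1,979 s.
Track A: 352,800 × 1,979 × 2 × 1 = 1,396,382,400 bytes.
Track B: 50,400 × 1,979 × 3 × 6 = 1,795,348,800 bytes.
Track C: 16,000 × 1,979 × 4 × 2 = 253,312,000 bytes.
Track D: 384,000 × 1,979 × 3 × 1 = 2,279,808,000 bytes.
Total = 5,724,851,200 bytes = 5.33 GiB.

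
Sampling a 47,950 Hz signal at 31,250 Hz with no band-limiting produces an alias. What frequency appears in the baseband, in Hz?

Nyquist = 31,250/2 = 15,625 Hz; 47,950 Hz exceeds it.
Alias = |47,950 − 2×31,250| = |47,950 − 62,500| = 14,550 Hz.

14,550 Hz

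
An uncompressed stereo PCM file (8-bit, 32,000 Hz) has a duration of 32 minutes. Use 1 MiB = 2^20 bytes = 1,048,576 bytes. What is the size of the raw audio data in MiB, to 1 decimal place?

Duration = 32 minutes = 1,920 s.
Bytes = 32,000 samples/s × 1,920 s × 1 bytes/sample × 2 ch = 122,880,000 bytes.
122,880,000 / 1,048,576 = 117.2 MiB.

117.2 MiB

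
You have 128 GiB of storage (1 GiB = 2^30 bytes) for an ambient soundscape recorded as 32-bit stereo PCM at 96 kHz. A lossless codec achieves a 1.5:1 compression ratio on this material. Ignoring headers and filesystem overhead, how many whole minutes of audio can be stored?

Uncompressed byte rate = 96,000 × 4 × 2 = 768,000 bytes/s.
After 1.5:1 compression, effective rate ≈ 512000 bytes/s.
Capacity = 128 × 1,073,741,824 = 137,438,953,472 bytes.
137,438,953,472 / effective rate ≈ 268435.46 s → 4,473 minutes.

4,473 minutes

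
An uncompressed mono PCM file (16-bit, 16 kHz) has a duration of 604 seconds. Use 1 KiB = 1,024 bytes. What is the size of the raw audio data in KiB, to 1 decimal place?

Bytes = 16,000 samples/s × 604 s × 2 bytes/sample × 1 ch = 19,328,000 bytes.
19,328,000 / 1,024 = 18875.0 KiB.

18875.0 KiB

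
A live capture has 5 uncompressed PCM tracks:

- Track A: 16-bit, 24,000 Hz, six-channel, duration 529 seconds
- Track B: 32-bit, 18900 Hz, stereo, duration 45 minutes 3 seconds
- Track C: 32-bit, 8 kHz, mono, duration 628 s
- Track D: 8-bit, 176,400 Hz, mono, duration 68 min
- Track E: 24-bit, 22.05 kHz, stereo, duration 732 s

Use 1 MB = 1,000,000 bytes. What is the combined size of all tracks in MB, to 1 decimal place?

Track A: 24,000 × 529 × 2 × 6 = 152,352,000 bytes.
Track B: 45 minutes 3 seconds = 2,703 s; 18,900 × 2,703 × 4 × 2 = 408,693,600 bytes.
Track C: 8,000 × 628 × 4 × 1 = 20,096,000 bytes.
Track D: 68 min = 4,080 s; 176,400 × 4,080 × 1 × 1 = 719,712,000 bytes.
Track E: 22,050 × 732 × 3 × 2 = 96,843,600 bytes.
Total = 1,397,697,200 bytes = 1397.7 MB.

1397.7 MB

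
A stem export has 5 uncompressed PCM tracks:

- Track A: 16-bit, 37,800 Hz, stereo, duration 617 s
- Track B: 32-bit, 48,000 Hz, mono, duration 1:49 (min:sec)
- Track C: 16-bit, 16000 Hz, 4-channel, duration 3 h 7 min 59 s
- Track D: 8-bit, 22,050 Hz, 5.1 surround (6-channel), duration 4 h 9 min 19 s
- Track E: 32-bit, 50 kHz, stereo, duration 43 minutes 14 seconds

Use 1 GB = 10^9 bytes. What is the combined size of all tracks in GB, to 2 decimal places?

Track A: 37,800 × 617 × 2 × 2 = 93,290,400 bytes.
Track B: 1:49 (min:sec) = 109 s; 48,000 × 109 × 4 × 1 = 20,928,000 bytes.
Track C: 3 h 7 min 59 s = 11,279 s; 16,000 × 11,279 × 2 × 4 = 1,443,712,000 bytes.
Track D: 4 h 9 min 19 s = 14,959 s; 22,050 × 14,959 × 1 × 6 = 1,979,075,700 bytes.
Track E: 43 minutes 14 seconds = 2,594 s; 50,000 × 2,594 × 4 × 2 = 1,037,600,000 bytes.
Total = 4,574,606,100 bytes = 4.57 GB.

4.57 GB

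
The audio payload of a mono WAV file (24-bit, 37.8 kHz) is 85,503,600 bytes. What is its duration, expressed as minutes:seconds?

12:34

Byte rate = 37,800 × 3 × 1 = 113,400 bytes/s.
Duration = 85,503,600 / 113,400 = 754 s.
754 s = 12:34.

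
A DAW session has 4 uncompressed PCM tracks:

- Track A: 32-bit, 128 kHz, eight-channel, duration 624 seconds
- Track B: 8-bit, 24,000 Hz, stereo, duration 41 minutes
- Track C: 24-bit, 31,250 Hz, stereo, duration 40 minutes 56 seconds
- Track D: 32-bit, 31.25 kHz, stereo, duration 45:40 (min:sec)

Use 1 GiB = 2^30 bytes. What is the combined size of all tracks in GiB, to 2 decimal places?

3.56 GiB

Track A: 128,000 × 624 × 4 × 8 = 2,555,904,000 bytes.
Track B: 41 minutes = 2,460 s; 24,000 × 2,460 × 1 × 2 = 118,080,000 bytes.
Track C: 40 minutes 56 seconds = 2,456 s; 31,250 × 2,456 × 3 × 2 = 460,500,000 bytes.
Track D: 45:40 (min:sec) = 2,740 s; 31,250 × 2,740 × 4 × 2 = 685,000,000 bytes.
Total = 3,819,484,000 bytes = 3.56 GiB.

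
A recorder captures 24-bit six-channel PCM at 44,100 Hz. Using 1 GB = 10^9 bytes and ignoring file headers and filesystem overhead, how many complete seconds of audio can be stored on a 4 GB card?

Uncompressed byte rate = 44,100 × 3 × 6 = 793,800 bytes/s.
Capacity = 4 × 1,000,000,000 = 4,000,000,000 bytes.
4,000,000,000 / 793,800 ≈ 5039.05 s → 5,039 seconds.

5,039 seconds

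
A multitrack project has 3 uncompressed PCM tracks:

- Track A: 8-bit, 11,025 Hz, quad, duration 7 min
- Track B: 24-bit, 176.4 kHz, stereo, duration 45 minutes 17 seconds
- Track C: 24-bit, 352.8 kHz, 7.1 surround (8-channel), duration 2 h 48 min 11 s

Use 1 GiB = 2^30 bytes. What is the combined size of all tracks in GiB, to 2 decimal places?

82.27 GiB

Track A: 7 min = 420 s; 11,025 × 420 × 1 × 4 = 18,522,000 bytes.
Track B: 45 minutes 17 seconds = 2,717 s; 176,400 × 2,717 × 3 × 2 = 2,875,672,800 bytes.
Track C: 2 h 48 min 11 s = 10,091 s; 352,800 × 10,091 × 3 × 8 = 85,442,515,200 bytes.
Total = 88,336,710,000 bytes = 82.27 GiB.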